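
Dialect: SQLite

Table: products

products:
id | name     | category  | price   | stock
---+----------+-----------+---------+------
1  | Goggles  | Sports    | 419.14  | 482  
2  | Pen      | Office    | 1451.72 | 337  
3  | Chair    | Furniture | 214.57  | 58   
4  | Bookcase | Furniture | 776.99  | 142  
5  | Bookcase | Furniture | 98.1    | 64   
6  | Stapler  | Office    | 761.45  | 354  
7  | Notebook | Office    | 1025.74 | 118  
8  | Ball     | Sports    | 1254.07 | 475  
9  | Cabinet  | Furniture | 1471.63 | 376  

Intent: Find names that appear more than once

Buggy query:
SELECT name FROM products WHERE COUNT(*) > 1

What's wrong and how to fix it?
Bug: COUNT(*) is an aggregate and cannot be used in WHERE

Fix: GROUP BY name, then filter groups with HAVING COUNT(*) > 1

Corrected query:
SELECT name FROM products GROUP BY name HAVING COUNT(*) > 1

Result:
name    
--------
Bookcase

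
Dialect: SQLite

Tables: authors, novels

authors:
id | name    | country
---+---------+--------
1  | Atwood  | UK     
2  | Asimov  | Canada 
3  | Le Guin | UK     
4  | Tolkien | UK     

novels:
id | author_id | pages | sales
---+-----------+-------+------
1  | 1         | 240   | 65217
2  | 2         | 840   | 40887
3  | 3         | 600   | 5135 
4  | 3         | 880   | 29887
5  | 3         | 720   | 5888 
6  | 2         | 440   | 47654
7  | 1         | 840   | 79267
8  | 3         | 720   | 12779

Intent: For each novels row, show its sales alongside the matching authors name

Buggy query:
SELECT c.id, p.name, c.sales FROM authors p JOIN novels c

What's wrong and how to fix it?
Bug: JOIN with no ON clause produces a cartesian product; every novels row pairs with every authors row

Fix: Specify the join condition linking the foreign key to the parent id

Corrected query:
SELECT c.id, p.name, c.sales FROM authors p JOIN novels c ON c.author_id = p.id

Result:
id | name    | sales
---+---------+------
1  | Atwood  | 65217
2  | Asimov  | 40887
3  | Le Guin | 5135 
4  | Le Guin | 29887
5  | Le Guin | 5888 
6  | Asimov  | 47654
7  | Atwood  | 79267
8  | Le Guin | 12779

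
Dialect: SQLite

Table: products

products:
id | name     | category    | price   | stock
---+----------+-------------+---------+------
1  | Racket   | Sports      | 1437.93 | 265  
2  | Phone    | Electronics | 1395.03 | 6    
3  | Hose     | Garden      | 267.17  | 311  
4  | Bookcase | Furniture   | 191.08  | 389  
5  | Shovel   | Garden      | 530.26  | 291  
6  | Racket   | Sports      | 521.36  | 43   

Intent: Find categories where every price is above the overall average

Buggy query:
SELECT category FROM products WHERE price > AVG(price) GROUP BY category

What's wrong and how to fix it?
Bug: WHERE evaluates per row before aggregation, so AVG() is unavailable

Fix: Use a subquery for AVG and a HAVING MIN(...) filter so the condition holds for every row in the group

Corrected query:
SELECT category FROM products GROUP BY category HAVING MIN(price) > (SELECT AVG(price) FROM products)

Result:
category   
-----------
Electronics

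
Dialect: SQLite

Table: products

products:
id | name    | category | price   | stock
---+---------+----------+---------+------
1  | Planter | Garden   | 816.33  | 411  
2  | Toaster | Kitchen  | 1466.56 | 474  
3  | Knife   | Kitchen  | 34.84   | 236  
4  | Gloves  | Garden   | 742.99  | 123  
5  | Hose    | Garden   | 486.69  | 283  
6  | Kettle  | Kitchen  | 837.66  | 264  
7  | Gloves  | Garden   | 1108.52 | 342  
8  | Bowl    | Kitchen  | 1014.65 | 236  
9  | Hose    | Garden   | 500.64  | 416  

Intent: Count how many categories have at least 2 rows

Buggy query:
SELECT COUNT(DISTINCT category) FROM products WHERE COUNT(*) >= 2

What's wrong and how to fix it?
Bug: WHERE filters individual rows, not groups, so a group-level COUNT is invalid there

Fix: Group first with HAVING COUNT(*) >= 2, then COUNT the resulting groups

Corrected query:
SELECT COUNT(*) FROM (SELECT category FROM products GROUP BY category HAVING COUNT(*) >= 2)

Result:
COUNT(*)
--------
2       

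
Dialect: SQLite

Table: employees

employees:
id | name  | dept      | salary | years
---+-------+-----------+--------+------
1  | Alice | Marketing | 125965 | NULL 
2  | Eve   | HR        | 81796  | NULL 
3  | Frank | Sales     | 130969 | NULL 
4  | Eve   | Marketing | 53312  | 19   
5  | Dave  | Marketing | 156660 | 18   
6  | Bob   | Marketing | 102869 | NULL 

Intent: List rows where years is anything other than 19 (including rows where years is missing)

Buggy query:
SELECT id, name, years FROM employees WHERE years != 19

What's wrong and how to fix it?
Bug: 'years != 19' is unknown when years is NULL, so NULL rows are silently excluded

Fix: Add an explicit OR years IS NULL to include the missing-value rows

Corrected query:
SELECT id, name, years FROM employees WHERE years != 19 OR years IS NULL

Result:
id | name  | years
---+-------+------
1  | Alice | NULL 
2  | Eve   | NULL 
3  | Frank | NULL 
5  | Dave  | 18   
6  | Bob   | NULL 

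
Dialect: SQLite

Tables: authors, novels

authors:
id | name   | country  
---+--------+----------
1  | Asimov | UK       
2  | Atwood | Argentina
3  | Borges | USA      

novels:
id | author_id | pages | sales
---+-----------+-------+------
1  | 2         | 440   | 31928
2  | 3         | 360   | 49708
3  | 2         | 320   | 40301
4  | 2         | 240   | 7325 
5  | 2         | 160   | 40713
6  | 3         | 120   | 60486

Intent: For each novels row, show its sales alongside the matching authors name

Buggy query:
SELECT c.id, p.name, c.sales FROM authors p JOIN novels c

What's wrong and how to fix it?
Bug: JOIN with no ON clause produces a cartesian product; every novels row pairs with every authors row

Fix: Specify the join condition linking the foreign key to the parent id

Corrected query:
SELECT c.id, p.name, c.sales FROM authors p JOIN novels c ON c.author_id = p.id

Result:
id | name   | sales
---+--------+------
1  | Atwood | 31928
2  | Borges | 49708
3  | Atwood | 40301
4  | Atwood | 7325 
5  | Atwood | 40713
6  | Borges | 60486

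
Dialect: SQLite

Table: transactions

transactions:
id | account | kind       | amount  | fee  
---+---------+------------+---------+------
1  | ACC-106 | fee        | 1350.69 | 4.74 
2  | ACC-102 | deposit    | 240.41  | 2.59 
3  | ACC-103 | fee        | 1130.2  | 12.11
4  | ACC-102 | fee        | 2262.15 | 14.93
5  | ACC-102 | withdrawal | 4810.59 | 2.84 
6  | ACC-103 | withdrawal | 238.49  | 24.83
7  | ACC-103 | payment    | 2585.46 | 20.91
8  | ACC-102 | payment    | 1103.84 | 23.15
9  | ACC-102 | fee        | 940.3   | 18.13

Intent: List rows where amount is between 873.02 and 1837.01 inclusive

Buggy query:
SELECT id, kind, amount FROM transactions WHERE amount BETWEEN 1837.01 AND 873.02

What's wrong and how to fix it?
Bug: BETWEEN expects the lower bound first; with 1837.01 AND 873.02 the range is empty

Fix: Swap the bounds so the smaller value comes first

Corrected query:
SELECT id, kind, amount FROM transactions WHERE amount BETWEEN 873.02 AND 1837.01

Result:
id | kind    | amount 
---+---------+--------
1  | fee     | 1350.69
3  | fee     | 1130.2 
8  | payment | 1103.84
9  | fee     | 940.3  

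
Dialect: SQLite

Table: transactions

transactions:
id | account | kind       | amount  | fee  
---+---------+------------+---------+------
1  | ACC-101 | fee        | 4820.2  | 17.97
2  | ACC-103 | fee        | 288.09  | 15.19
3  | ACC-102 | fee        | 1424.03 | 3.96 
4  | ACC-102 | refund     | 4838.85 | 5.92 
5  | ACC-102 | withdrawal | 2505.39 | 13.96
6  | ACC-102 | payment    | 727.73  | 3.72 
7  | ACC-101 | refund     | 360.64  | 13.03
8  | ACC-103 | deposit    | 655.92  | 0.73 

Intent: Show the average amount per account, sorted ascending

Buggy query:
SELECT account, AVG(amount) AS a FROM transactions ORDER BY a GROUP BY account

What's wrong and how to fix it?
Bug: GROUP BY must precede ORDER BY

Fix: Reorder: SELECT … FROM … GROUP BY … ORDER BY …

Corrected query:
SELECT account, AVG(amount) AS a FROM transactions GROUP BY account ORDER BY a

Result:
account | a      
--------+--------
ACC-103 | 472.005
ACC-102 | 2374   
ACC-101 | 2590.42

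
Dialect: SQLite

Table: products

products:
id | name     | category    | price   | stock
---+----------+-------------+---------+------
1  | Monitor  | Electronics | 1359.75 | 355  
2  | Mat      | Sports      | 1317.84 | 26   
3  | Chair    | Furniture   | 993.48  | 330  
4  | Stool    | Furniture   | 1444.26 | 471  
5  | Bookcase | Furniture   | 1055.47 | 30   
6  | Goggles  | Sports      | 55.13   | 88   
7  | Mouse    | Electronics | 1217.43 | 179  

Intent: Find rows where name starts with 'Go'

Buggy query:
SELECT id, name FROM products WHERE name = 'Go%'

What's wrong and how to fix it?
Bug: Wildcards only work with LIKE; '=' treats '%' as a literal character

Fix: Replace '=' with LIKE so 'Go%' is treated as a pattern

Corrected query:
SELECT id, name FROM products WHERE name LIKE 'Go%'

Result:
id | name   
---+--------
6  | Goggles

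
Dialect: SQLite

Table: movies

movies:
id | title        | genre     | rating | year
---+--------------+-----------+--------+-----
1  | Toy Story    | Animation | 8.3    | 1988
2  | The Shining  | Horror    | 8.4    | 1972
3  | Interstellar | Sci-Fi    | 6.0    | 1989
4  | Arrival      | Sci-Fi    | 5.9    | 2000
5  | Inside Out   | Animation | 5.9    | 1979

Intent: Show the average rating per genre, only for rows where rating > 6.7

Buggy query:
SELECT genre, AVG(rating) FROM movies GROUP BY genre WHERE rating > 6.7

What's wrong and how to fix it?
Bug: WHERE cannot follow GROUP BY

Fix: Move the WHERE clause before GROUP BY

Corrected query:
SELECT genre, AVG(rating) FROM movies WHERE rating > 6.7 GROUP BY genre

Result:
genre     | AVG(rating)
----------+------------
Animation | 8.3        
Horror    | 8.4        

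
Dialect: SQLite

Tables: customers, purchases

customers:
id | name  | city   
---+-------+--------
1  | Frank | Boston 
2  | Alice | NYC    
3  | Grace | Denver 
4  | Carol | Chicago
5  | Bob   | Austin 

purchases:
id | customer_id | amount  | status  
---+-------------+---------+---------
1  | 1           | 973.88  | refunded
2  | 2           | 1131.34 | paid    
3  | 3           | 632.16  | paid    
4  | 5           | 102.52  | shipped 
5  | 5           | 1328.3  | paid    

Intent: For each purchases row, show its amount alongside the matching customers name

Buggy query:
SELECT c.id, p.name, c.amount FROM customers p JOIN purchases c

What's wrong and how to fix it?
Bug: Missing join condition: each purchases row is matched to all customers rows instead of just its own

Fix: Add ON c.customer_id = p.id to the JOIN

Corrected query:
SELECT c.id, p.name, c.amount FROM customers p JOIN purchases c ON c.customer_id = p.id

Result:
id | name  | amount 
---+-------+--------
1  | Frank | 973.88 
2  | Alice | 1131.34
3  | Grace | 632.16 
4  | Bob   | 102.52 
5  | Bob   | 1328.3 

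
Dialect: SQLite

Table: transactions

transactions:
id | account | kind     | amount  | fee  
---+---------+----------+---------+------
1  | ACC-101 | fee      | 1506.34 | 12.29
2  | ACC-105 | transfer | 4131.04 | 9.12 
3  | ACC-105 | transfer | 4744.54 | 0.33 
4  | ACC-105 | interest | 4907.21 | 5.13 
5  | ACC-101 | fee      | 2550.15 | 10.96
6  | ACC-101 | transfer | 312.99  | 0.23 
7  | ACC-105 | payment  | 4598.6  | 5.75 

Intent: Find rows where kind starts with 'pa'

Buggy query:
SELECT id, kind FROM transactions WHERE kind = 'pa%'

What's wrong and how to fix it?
Bug: Wildcards only work with LIKE; '=' treats '%' as a literal character

Fix: Use LIKE for wildcard pattern matching

Corrected query:
SELECT id, kind FROM transactions WHERE kind LIKE 'pa%'

Result:
id | kind   
---+--------
7  | payment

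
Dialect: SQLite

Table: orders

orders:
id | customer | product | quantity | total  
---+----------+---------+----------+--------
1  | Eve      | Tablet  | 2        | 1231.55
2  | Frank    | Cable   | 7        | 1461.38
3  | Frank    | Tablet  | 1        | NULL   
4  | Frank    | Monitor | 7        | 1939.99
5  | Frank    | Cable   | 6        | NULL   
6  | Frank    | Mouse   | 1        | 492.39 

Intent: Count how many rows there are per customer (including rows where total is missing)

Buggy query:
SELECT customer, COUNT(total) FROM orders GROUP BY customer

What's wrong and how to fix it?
Bug: COUNT(column) counts non-NULL values only; rows with NULL total aren't counted

Fix: Replace COUNT(total) with COUNT(*)

Corrected query:
SELECT customer, COUNT(*) FROM orders GROUP BY customer

Result:
customer | COUNT(*)
---------+---------
Eve      | 1       
Frank    | 5       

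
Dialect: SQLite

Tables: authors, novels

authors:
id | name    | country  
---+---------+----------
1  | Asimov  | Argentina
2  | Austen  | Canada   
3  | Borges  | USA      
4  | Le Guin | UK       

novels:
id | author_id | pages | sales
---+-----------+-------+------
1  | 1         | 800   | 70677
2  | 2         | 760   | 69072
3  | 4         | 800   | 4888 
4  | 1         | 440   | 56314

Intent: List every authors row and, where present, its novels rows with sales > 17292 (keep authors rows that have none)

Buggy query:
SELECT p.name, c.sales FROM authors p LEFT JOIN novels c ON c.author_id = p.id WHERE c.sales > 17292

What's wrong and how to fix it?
Bug: A WHERE condition on the right-hand table after LEFT JOIN drops unmatched parents

Fix: Put 'c.sales > 17292' in the JOIN's ON clause instead of WHERE

Corrected query:
SELECT p.name, c.sales FROM authors p LEFT JOIN novels c ON c.author_id = p.id AND c.sales > 17292

Result:
name    | sales
--------+------
Asimov  | 56314
Asimov  | 70677
Austen  | 69072
Borges  | NULL 
Le Guin | NULL 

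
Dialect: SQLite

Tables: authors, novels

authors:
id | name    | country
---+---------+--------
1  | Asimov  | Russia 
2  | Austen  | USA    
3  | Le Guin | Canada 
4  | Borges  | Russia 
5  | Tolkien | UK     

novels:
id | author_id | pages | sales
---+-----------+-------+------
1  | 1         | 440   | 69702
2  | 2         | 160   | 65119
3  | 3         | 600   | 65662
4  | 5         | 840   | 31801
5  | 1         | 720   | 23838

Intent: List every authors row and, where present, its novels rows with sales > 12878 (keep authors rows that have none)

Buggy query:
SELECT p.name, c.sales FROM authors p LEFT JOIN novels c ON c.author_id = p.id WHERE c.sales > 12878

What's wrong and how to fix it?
Bug: Filtering c.sales in WHERE discards the NULL rows produced by LEFT JOIN, turning it into an inner join

Fix: Move the right-table condition into the ON clause so unmatched parents are kept

Corrected query:
SELECT p.name, c.sales FROM authors p LEFT JOIN novels c ON c.author_id = p.id AND c.sales > 12878

Result:
name    | sales
--------+------
Asimov  | 23838
Asimov  | 69702
Austen  | 65119
Le Guin | 65662
Borges  | NULL 
Tolkien | 31801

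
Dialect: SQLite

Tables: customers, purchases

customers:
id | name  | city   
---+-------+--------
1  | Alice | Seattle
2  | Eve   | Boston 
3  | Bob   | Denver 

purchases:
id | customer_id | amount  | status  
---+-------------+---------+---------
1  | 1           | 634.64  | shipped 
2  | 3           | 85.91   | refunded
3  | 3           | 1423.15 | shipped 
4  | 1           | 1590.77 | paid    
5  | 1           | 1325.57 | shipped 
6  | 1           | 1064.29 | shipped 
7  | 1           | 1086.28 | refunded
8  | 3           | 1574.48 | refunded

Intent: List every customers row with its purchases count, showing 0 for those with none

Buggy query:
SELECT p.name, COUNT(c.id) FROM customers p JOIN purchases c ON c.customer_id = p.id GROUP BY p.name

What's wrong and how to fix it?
Bug: An inner join excludes parents with zero children

Fix: Switch to LEFT JOIN to retain unmatched parent rows

Corrected query:
SELECT p.name, COUNT(c.id) FROM customers p LEFT JOIN purchases c ON c.customer_id = p.id GROUP BY p.name

Result:
name  | COUNT(c.id)
------+------------
Alice | 5          
Bob   | 3          
Eve   | 0          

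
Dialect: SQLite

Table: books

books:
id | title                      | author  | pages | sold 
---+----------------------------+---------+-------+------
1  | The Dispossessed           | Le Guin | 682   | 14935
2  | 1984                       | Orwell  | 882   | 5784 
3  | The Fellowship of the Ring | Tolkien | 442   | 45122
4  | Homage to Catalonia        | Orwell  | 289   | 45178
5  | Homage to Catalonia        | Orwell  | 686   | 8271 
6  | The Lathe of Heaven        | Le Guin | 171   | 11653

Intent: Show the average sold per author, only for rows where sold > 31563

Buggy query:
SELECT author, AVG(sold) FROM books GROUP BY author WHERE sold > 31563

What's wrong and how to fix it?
Bug: WHERE cannot follow GROUP BY

Fix: Place WHERE between FROM and GROUP BY

Corrected query:
SELECT author, AVG(sold) FROM books WHERE sold > 31563 GROUP BY author

Result:
author  | AVG(sold)
--------+----------
Orwell  | 45178    
Tolkien | 45122    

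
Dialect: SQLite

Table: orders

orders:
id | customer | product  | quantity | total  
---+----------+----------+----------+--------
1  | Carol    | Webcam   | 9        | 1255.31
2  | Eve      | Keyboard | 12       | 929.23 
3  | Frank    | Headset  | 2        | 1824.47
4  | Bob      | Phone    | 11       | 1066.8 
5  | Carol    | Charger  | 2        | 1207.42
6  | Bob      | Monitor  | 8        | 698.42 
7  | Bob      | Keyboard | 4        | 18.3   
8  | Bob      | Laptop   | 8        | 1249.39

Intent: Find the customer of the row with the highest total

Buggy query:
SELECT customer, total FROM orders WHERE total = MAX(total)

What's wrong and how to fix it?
Bug: MAX(total) is an aggregate and cannot be used directly in WHERE

Fix: Use a subquery: WHERE total = (SELECT MAX(total) FROM orders)

Corrected query:
SELECT customer, total FROM orders WHERE total = (SELECT MAX(total) FROM orders)

Result:
customer | total  
---------+--------
Frank    | 1824.47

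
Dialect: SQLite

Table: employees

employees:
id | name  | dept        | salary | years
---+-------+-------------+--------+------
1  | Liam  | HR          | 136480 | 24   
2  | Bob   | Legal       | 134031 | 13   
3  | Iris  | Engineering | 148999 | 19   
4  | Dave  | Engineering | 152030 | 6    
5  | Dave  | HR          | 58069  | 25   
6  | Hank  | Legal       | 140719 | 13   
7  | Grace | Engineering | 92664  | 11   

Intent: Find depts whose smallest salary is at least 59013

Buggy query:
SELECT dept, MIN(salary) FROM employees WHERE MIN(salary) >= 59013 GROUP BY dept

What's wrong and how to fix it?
Bug: MIN() in WHERE is a misuse of aggregate

Fix: Use HAVING for the per-group MIN condition

Corrected query:
SELECT dept, MIN(salary) FROM employees GROUP BY dept HAVING MIN(salary) >= 59013

Result:
dept        | MIN(salary)
------------+------------
Engineering | 92664      
Legal       | 134031     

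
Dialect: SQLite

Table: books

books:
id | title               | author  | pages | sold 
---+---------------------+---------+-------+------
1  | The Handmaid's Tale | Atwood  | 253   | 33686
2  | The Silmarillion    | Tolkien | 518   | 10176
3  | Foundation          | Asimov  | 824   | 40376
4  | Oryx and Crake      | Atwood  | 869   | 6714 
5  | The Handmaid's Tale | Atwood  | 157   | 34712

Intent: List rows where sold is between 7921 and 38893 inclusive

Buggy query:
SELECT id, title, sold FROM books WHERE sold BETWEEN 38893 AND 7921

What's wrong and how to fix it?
Bug: The bounds are reversed; BETWEEN a AND b requires a <= b to match anything

Fix: Swap the bounds so the smaller value comes first

Corrected query:
SELECT id, title, sold FROM books WHERE sold BETWEEN 7921 AND 38893

Result:
id | title               | sold 
---+---------------------+------
1  | The Handmaid's Tale | 33686
2  | The Silmarillion    | 10176
5  | The Handmaid's Tale | 34712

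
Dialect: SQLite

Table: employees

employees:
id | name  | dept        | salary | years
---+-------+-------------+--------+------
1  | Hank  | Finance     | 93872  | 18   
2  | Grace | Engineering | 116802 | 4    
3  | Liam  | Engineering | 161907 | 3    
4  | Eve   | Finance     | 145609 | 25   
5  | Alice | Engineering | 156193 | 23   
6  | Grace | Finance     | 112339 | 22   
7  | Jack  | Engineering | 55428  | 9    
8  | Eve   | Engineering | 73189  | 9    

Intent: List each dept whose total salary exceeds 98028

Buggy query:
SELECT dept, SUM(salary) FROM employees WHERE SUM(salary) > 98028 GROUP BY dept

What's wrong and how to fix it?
Bug: WHERE runs before GROUP BY, so aggregates aren't available there

Fix: Move the aggregate condition to a HAVING clause

Corrected query:
SELECT dept, SUM(salary) FROM employees GROUP BY dept HAVING SUM(salary) > 98028

Result:
dept        | SUM(salary)
------------+------------
Engineering | 563519     
Finance     | 351820     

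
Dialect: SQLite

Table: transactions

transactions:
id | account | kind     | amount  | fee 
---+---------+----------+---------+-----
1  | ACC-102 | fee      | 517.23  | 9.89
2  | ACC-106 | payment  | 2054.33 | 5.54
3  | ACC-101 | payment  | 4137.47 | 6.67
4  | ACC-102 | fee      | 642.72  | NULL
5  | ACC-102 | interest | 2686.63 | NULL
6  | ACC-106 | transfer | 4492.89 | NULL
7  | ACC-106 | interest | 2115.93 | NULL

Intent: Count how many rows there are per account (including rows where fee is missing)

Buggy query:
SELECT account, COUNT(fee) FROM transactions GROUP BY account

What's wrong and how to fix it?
Bug: COUNT(column) counts non-NULL values only; rows with NULL fee aren't counted

Fix: Replace COUNT(fee) with COUNT(*)

Corrected query:
SELECT account, COUNT(*) FROM transactions GROUP BY account

Result:
account | COUNT(*)
--------+---------
ACC-101 | 1       
ACC-102 | 3       
ACC-106 | 3       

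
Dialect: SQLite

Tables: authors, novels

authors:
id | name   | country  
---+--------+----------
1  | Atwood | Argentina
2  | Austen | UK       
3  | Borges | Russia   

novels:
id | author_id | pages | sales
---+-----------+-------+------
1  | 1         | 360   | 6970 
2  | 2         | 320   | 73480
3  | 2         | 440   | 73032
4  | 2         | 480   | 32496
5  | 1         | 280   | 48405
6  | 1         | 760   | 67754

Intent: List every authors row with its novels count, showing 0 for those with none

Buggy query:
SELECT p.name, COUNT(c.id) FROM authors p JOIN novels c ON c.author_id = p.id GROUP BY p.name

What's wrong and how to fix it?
Bug: An inner join excludes parents with zero children

Fix: Use LEFT JOIN so parents without children still appear (COUNT(c.id) gives 0)

Corrected query:
SELECT p.name, COUNT(c.id) FROM authors p LEFT JOIN novels c ON c.author_id = p.id GROUP BY p.name

Result:
name   | COUNT(c.id)
-------+------------
Atwood | 3          
Austen | 3          
Borges | 0          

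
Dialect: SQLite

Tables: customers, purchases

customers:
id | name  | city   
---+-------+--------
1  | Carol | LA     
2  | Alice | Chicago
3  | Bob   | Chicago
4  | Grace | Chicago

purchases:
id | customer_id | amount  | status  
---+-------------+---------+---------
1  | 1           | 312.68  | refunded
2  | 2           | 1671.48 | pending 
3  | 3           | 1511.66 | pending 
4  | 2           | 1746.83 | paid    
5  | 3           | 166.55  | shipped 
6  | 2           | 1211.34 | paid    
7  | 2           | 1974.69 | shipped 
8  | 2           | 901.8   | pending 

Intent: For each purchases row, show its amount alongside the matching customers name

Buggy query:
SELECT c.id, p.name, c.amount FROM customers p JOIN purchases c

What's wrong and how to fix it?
Bug: JOIN with no ON clause produces a cartesian product; every purchases row pairs with every customers row

Fix: Add ON c.customer_id = p.id to the JOIN

Corrected query:
SELECT c.id, p.name, c.amount FROM customers p JOIN purchases c ON c.customer_id = p.id

Result:
id | name  | amount 
---+-------+--------
1  | Carol | 312.68 
2  | Alice | 1671.48
3  | Bob   | 1511.66
4  | Alice | 1746.83
5  | Bob   | 166.55 
6  | Alice | 1211.34
7  | Alice | 1974.69
8  | Alice | 901.8  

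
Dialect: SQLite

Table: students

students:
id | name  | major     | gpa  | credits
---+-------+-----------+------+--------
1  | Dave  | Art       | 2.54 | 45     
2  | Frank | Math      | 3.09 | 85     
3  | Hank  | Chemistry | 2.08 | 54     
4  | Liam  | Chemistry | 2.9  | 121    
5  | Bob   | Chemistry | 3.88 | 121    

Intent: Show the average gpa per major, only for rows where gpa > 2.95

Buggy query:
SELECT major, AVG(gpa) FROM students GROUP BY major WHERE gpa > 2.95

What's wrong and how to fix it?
Bug: Row-level WHERE must come before GROUP BY in the clause order

Fix: Move the WHERE clause before GROUP BY

Corrected query:
SELECT major, AVG(gpa) FROM students WHERE gpa > 2.95 GROUP BY major

Result:
major     | AVG(gpa)
----------+---------
Chemistry | 3.88    
Math      | 3.09    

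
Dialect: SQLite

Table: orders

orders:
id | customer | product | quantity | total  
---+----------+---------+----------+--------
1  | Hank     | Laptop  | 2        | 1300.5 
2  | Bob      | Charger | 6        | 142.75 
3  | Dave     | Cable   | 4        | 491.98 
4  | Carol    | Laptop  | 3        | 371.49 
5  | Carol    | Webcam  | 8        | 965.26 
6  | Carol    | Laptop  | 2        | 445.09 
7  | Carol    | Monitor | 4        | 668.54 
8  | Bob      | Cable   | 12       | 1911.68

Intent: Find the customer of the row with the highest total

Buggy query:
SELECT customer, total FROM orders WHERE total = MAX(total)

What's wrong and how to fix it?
Bug: WHERE is evaluated per row; an aggregate over the whole table isn't defined there

Fix: Wrap MAX in a scalar subquery so WHERE compares against a single value

Corrected query:
SELECT customer, total FROM orders WHERE total = (SELECT MAX(total) FROM orders)

Result:
customer | total  
---------+--------
Bob      | 1911.68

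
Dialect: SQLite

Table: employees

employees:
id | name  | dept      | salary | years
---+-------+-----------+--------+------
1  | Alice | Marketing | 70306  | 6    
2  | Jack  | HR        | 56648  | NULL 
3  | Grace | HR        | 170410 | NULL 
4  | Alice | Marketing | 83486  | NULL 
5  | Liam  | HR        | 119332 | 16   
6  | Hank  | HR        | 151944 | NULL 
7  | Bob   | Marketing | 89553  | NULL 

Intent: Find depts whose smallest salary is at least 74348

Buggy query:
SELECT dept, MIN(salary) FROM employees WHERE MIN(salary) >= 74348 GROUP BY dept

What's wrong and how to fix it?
Bug: Aggregates like MIN are computed per group after WHERE runs

Fix: Use HAVING for the per-group MIN condition

Corrected query:
SELECT dept, MIN(salary) FROM employees GROUP BY dept HAVING MIN(salary) >= 74348

Result:
(no rows)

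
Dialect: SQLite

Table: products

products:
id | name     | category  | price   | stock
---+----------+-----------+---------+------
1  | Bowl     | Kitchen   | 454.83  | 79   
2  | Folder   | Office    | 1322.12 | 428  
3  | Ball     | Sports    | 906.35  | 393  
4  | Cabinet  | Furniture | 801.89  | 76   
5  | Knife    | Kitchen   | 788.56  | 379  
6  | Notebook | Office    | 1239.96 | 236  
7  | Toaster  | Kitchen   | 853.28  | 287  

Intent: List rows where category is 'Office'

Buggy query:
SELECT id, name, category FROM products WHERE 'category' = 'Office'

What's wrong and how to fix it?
Bug: Single quotes denote string literals in SQL; the column name is being compared as a constant string

Fix: Reference the column as category without single quotes

Corrected query:
SELECT id, name, category FROM products WHERE category = 'Office'

Result:
id | name     | category
---+----------+---------
2  | Folder   | Office  
6  | Notebook | Office  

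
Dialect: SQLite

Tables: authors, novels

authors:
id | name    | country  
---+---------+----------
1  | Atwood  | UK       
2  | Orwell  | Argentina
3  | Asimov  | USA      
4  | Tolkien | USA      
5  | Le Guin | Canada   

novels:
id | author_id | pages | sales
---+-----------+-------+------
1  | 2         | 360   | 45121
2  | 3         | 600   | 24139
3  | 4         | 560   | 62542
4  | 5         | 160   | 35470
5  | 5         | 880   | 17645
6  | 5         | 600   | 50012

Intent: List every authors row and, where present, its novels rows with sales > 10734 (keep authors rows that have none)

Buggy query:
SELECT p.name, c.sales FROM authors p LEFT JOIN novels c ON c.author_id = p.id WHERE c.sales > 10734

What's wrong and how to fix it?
Bug: A WHERE condition on the right-hand table after LEFT JOIN drops unmatched parents

Fix: Put 'c.sales > 10734' in the JOIN's ON clause instead of WHERE

Corrected query:
SELECT p.name, c.sales FROM authors p LEFT JOIN novels c ON c.author_id = p.id AND c.sales > 10734

Result:
name    | sales
--------+------
Atwood  | NULL 
Orwell  | 45121
Asimov  | 24139
Tolkien | 62542
Le Guin | 17645
Le Guin | 35470
Le Guin | 50012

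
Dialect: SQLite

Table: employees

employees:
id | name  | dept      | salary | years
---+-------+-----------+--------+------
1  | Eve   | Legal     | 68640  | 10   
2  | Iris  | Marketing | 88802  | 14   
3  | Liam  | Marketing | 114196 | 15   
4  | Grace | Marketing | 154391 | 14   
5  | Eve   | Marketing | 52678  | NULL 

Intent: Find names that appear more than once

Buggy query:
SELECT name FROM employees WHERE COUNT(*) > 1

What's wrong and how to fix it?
Bug: COUNT(*) is an aggregate and cannot be used in WHERE

Fix: GROUP BY name, then filter groups with HAVING COUNT(*) > 1

Corrected query:
SELECT name FROM employees GROUP BY name HAVING COUNT(*) > 1

Result:
name
----
Eve 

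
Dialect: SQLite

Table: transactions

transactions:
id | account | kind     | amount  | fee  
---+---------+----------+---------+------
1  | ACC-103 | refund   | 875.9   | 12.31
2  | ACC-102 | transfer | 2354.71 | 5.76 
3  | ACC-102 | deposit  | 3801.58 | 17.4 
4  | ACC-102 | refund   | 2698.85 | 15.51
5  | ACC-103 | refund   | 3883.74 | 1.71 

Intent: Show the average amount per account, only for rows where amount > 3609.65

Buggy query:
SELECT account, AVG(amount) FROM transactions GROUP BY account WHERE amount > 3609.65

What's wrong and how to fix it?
Bug: Row-level WHERE must come before GROUP BY in the clause order

Fix: Move the WHERE clause before GROUP BY

Corrected query:
SELECT account, AVG(amount) FROM transactions WHERE amount > 3609.65 GROUP BY account

Result:
account | AVG(amount)
--------+------------
ACC-102 | 3801.58    
ACC-103 | 3883.74    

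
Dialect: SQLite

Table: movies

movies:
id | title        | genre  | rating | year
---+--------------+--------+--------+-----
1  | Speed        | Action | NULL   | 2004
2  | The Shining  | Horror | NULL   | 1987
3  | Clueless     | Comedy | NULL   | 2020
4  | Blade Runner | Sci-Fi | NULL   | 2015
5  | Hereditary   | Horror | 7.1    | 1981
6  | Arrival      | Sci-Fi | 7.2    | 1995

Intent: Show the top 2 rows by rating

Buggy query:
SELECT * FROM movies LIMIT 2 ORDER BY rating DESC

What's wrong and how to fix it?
Bug: LIMIT must come after ORDER BY

Fix: Swap the clauses: ORDER BY first, then LIMIT

Corrected query:
SELECT * FROM movies ORDER BY rating DESC LIMIT 2

Result:
id | title      | genre  | rating | year
---+------------+--------+--------+-----
6  | Arrival    | Sci-Fi | 7.2    | 1995
5  | Hereditary | Horror | 7.1    | 1981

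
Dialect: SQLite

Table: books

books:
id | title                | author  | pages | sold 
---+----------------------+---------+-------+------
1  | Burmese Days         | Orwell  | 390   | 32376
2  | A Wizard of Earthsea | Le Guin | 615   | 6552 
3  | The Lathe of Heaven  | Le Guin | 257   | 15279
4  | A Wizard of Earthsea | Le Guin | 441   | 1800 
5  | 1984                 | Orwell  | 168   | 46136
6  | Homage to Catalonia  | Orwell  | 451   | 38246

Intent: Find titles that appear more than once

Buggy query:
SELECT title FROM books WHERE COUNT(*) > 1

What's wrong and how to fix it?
Bug: WHERE can't reference COUNT(*); aggregates are computed after WHERE

Fix: GROUP BY title, then filter groups with HAVING COUNT(*) > 1

Corrected query:
SELECT title FROM books GROUP BY title HAVING COUNT(*) > 1

Result:
title               
--------------------
A Wizard of Earthsea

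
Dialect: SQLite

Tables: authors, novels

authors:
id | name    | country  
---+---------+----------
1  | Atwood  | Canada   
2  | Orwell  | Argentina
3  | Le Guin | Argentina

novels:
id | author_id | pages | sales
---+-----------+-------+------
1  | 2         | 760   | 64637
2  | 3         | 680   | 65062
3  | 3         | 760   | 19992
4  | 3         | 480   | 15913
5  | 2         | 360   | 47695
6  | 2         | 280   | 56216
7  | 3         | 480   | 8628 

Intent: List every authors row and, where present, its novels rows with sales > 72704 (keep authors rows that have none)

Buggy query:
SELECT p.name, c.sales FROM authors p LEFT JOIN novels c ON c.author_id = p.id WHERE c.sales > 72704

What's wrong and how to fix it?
Bug: Filtering c.sales in WHERE discards the NULL rows produced by LEFT JOIN, turning it into an inner join

Fix: Put 'c.sales > 72704' in the JOIN's ON clause instead of WHERE

Corrected query:
SELECT p.name, c.sales FROM authors p LEFT JOIN novels c ON c.author_id = p.id AND c.sales > 72704

Result:
name    | sales
--------+------
Atwood  | NULL 
Orwell  | NULL 
Le Guin | NULL 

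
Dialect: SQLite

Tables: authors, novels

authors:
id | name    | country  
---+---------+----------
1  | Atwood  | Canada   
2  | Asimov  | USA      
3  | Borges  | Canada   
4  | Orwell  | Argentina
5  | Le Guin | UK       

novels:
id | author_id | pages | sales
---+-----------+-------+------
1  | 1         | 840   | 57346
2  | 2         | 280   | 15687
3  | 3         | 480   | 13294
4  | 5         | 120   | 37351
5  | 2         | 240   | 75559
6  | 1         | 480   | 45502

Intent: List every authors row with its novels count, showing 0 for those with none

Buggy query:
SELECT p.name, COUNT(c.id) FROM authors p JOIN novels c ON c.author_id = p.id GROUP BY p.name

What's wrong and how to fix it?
Bug: An inner join excludes parents with zero children

Fix: Use LEFT JOIN so parents without children still appear (COUNT(c.id) gives 0)

Corrected query:
SELECT p.name, COUNT(c.id) FROM authors p LEFT JOIN novels c ON c.author_id = p.id GROUP BY p.name

Result:
name    | COUNT(c.id)
--------+------------
Asimov  | 2          
Atwood  | 2          
Borges  | 1          
Le Guin | 1          
Orwell  | 0          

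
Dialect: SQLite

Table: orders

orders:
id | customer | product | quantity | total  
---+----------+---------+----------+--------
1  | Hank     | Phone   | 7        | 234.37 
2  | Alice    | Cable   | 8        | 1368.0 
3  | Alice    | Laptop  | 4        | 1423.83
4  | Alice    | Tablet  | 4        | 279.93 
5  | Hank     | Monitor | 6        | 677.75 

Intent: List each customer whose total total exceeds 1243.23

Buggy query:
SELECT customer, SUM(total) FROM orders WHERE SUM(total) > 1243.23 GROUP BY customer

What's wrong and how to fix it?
Bug: Aggregate functions cannot appear in a WHERE clause

Fix: Move the aggregate condition to a HAVING clause

Corrected query:
SELECT customer, SUM(total) FROM orders GROUP BY customer HAVING SUM(total) > 1243.23

Result:
customer | SUM(total)
---------+-----------
Alice    | 3071.76   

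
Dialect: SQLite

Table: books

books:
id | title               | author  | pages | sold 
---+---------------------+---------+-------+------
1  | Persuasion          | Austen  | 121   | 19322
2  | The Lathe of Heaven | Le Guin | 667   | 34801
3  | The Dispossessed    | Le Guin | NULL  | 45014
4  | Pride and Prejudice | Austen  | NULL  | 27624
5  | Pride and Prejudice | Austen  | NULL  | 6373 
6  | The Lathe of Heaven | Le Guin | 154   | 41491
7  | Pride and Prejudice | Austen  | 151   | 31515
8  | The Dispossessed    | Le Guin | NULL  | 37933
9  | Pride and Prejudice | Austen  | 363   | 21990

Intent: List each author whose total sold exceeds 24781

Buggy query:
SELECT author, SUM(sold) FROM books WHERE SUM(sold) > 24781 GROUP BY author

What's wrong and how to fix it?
Bug: SUM(sold) is an aggregate, but WHERE filters rows before aggregation

Fix: Move the aggregate condition to a HAVING clause

Corrected query:
SELECT author, SUM(sold) FROM books GROUP BY author HAVING SUM(sold) > 24781

Result:
author  | SUM(sold)
--------+----------
Austen  | 106824   
Le Guin | 159239   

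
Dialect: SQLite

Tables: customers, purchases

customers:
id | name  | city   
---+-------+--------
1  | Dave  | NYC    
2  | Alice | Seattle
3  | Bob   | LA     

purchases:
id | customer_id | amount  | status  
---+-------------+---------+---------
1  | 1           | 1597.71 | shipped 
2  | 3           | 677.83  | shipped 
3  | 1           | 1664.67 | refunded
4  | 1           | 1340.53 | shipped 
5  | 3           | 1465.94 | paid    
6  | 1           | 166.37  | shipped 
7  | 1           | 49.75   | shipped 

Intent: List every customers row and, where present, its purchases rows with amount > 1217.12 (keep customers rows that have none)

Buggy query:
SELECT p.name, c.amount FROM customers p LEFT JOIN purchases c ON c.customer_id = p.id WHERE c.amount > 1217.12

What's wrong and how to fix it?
Bug: A WHERE condition on the right-hand table after LEFT JOIN drops unmatched parents

Fix: Put 'c.amount > 1217.12' in the JOIN's ON clause instead of WHERE

Corrected query:
SELECT p.name, c.amount FROM customers p LEFT JOIN purchases c ON c.customer_id = p.id AND c.amount > 1217.12

Result:
name  | amount 
------+--------
Dave  | 1340.53
Dave  | 1597.71
Dave  | 1664.67
Alice | NULL   
Bob   | 1465.94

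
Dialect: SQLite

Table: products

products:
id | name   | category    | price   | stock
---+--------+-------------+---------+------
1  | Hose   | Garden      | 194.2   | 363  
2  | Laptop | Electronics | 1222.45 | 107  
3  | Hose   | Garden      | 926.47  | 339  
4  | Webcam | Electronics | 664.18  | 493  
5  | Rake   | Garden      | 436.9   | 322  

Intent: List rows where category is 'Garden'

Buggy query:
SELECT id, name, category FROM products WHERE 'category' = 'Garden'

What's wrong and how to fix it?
Bug: Single quotes denote string literals in SQL; the column name is being compared as a constant string

Fix: Reference the column as category without single quotes

Corrected query:
SELECT id, name, category FROM products WHERE category = 'Garden'

Result:
id | name | category
---+------+---------
1  | Hose | Garden  
3  | Hose | Garden  
5  | Rake | Garden  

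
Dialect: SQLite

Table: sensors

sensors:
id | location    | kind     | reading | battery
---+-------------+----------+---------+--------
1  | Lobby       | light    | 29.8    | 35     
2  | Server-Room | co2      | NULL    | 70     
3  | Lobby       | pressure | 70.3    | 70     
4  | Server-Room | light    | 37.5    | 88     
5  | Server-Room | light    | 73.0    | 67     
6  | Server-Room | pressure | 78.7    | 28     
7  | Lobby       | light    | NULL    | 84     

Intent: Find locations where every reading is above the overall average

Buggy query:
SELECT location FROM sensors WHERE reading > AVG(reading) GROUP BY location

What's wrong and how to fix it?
Bug: AVG() is an aggregate; it can't sit directly in WHERE

Fix: Compute the overall average in a scalar subquery and compare each group's MIN against it in HAVING

Corrected query:
SELECT location FROM sensors GROUP BY location HAVING MIN(reading) > (SELECT AVG(reading) FROM sensors)

Result:
(no rows)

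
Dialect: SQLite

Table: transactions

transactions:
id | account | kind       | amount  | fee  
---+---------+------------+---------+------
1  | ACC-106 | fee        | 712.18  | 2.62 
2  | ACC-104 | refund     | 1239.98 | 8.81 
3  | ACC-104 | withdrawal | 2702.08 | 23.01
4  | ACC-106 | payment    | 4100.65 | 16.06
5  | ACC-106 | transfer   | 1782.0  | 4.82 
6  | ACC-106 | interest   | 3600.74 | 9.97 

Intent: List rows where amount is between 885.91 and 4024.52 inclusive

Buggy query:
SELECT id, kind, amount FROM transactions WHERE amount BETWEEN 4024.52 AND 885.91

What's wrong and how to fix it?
Bug: BETWEEN expects the lower bound first; with 4024.52 AND 885.91 the range is empty

Fix: Write BETWEEN 885.91 AND 4024.52

Corrected query:
SELECT id, kind, amount FROM transactions WHERE amount BETWEEN 885.91 AND 4024.52

Result:
id | kind       | amount 
---+------------+--------
2  | refund     | 1239.98
3  | withdrawal | 2702.08
5  | transfer   | 1782   
6  | interest   | 3600.74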